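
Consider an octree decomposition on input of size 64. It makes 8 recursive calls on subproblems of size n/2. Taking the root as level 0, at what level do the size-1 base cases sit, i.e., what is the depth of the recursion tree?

For divide and conquer with division factor 2:

Problem sizes at each level:
Level 0: 64
Level 1: 32
Level 2: 16
Level 3: 8
Level 4: 4
Level 5: 2
Level 6: 1

The root is level 0 and the size-1 base case is level 6 (the tree spans levels 0 through 6, i.e. 7 levels counting the root), so the depth is the number of divisions: log_2(64) = 6

The recursion tree depth is log_2(64) = 6. At each level, the problem size is divided by 2, so it takes 6 divisions to reduce to a base case of size 1. The algorithm makes 8 recursive calls at each level.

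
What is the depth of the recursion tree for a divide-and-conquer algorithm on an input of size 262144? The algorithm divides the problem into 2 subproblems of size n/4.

For divide and conquer with division factor 4:

Problem sizes at each level:
Level 0: 262144
Level 1: 65536
Level 2: 16384
Level 3: 4096
Level 4: 1024
Level 5: 256
Level 6: 64
Level 7: 16
Level 8: 4
Level 9: 1

The root is level 0 and the size-1 base case is level 9 (the tree spans levels 0 through 9, i.e. 10 levels counting the root), so the depth is the number of divisions: log_4(262144) = 9

The recursion tree depth is log_4(262144) = 9. At each level, the problem size is divided by 4, so it takes 9 divisions to reduce to a base case of size 1. The algorithm makes 2 recursive calls at each level.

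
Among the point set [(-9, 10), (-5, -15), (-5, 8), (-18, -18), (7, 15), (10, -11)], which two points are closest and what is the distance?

Computing all pairwise distances among 6 points:

d((-9, 10), (-5, -15)) = 25.318
d((-9, 10), (-5, 8)) = 4.4721 <-- minimum
d((-9, 10), (-18, -18)) = 29.4109
d((-9, 10), (7, 15)) = 16.7631
d((-9, 10), (10, -11)) = 28.3196
d((-5, -15), (-5, 8)) = 23.0
d((-5, -15), (-18, -18)) = 13.3417
d((-5, -15), (7, 15)) = 32.311
d((-5, -15), (10, -11)) = 15.5242
d((-5, 8), (-18, -18)) = 29.0689
d((-5, 8), (7, 15)) = 13.8924
d((-5, 8), (10, -11)) = 24.2074
d((-18, -18), (7, 15)) = 41.4005
d((-18, -18), (10, -11)) = 28.8617
d((7, 15), (10, -11)) = 26.1725

Closest pair: (-9, 10) and (-5, 8) with distance 4.4721

The closest pair is (-9, 10) and (-5, 8) with Euclidean distance 4.4721. For 6 points, brute-force pairwise comparison is shown above. For large n, the divide-and-conquer algorithm (sort by x, recurse on halves, check the dividing strip) achieves O(n log n).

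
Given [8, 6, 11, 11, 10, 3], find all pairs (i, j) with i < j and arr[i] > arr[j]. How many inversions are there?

Finding inversions in [8, 6, 11, 11, 10, 3]:

(0, 1): arr[0]=8 > arr[1]=6
(0, 5): arr[0]=8 > arr[5]=3
(1, 5): arr[1]=6 > arr[5]=3
(2, 4): arr[2]=11 > arr[4]=10
(2, 5): arr[2]=11 > arr[5]=3
(3, 4): arr[3]=11 > arr[4]=10
(3, 5): arr[3]=11 > arr[5]=3
(4, 5): arr[4]=10 > arr[5]=3

Total inversions: 8

The array has 8 inversion(s): (0,1), (0,5), (1,5), (2,4), (2,5), (3,4), (3,5), (4,5). Each pair (i,j) satisfies i < j and arr[i] > arr[j].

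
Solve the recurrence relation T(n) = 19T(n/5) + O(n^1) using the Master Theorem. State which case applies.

Master Theorem for T(n) = 19T(n/5) + O(n^1):

a = 19, b = 5, c = 1
log_b(a) = log_5(19) = 1.8295

Case 1: c = 1 < log_5(19) = 1.8295
T(n) = O(n^(log_5 19))

For T(n) = 19T(n/5) + O(n^1): log_5(19) = 1.8295. This is Case 1 of the Master Theorem (c < log_b(a), work dominated by leaves), giving O(n^(log_5 19)).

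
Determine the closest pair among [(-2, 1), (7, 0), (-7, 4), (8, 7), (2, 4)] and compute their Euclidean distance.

Computing all pairwise distances among 5 points:

d((-2, 1), (7, 0)) = 9.0554
d((-2, 1), (-7, 4)) = 5.831
d((-2, 1), (8, 7)) = 11.6619
d((-2, 1), (2, 4)) = 5.0 <-- minimum
d((7, 0), (-7, 4)) = 14.5602
d((7, 0), (8, 7)) = 7.0711
d((7, 0), (2, 4)) = 6.4031
d((-7, 4), (8, 7)) = 15.2971
d((-7, 4), (2, 4)) = 9.0
d((8, 7), (2, 4)) = 6.7082

Closest pair: (-2, 1) and (2, 4) with distance 5.0

The closest pair is (-2, 1) and (2, 4) with Euclidean distance 5.0. For 5 points, brute-force pairwise comparison is shown above. For large n, the divide-and-conquer algorithm (sort by x, recurse on halves, check the dividing strip) achieves O(n log n).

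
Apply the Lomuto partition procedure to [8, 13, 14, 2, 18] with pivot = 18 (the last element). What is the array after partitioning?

Lomuto partition with pivot = 18:

Initial array: [8, 13, 14, 2, 18]

arr[0]=8 <= 18: swap with position 0, array becomes [8, 13, 14, 2, 18]
arr[1]=13 <= 18: swap with position 1, array becomes [8, 13, 14, 2, 18]
arr[2]=14 <= 18: swap with position 2, array becomes [8, 13, 14, 2, 18]
arr[3]=2 <= 18: swap with position 3, array becomes [8, 13, 14, 2, 18]

Place pivot at position 4: [8, 13, 14, 2, 18]
Pivot position: 4

After partitioning with pivot 18, the array becomes [8, 13, 14, 2, 18]. The pivot is placed at index 4. All elements to the left of the pivot are <= 18, and all elements to the right are > 18.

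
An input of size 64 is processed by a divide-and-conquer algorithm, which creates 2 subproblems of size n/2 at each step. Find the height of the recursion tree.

For divide and conquer with division factor 2:

Problem sizes at each level:
Level 0: 64
Level 1: 32
Level 2: 16
Level 3: 8
Level 4: 4
Level 5: 2
Level 6: 1

The root is level 0 and the size-1 base case is level 6 (the tree spans levels 0 through 6, i.e. 7 levels counting the root), so the depth is the number of divisions: log_2(64) = 6

The recursion tree depth is log_2(64) = 6. At each level, the problem size is divided by 2, so it takes 6 divisions to reduce to a base case of size 1. The algorithm makes 2 recursive calls at each level.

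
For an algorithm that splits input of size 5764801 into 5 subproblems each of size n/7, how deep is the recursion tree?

For divide and conquer with division factor 7:

Problem sizes at each level:
Level 0: 5764801
Level 1: 823543
Level 2: 117649
Level 3: 16807
Level 4: 2401
Level 5: 343
Level 6: 49
Level 7: 7
Level 8: 1

The root is level 0 and the size-1 base case is level 8 (the tree spans levels 0 through 8, i.e. 9 levels counting the root), so the depth is the number of divisions: log_7(5764801) = 8

The recursion tree depth is log_7(5764801) = 8. At each level, the problem size is divided by 7, so it takes 8 divisions to reduce to a base case of size 1. The algorithm makes 5 recursive calls at each level.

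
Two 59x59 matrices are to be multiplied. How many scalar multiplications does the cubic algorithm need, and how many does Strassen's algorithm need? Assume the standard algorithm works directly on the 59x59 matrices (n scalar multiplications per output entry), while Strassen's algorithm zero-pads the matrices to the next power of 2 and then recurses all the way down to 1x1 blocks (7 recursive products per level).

Matrix multiplication for 59x59 matrices:

Strassen's algorithm requires power-of-2 dimensions. Pad 59x59 to 64x64 (next power of 2).

Standard algorithm: 59^3 = 205379 multiplications
Strassen's algorithm: 7^(log2(64)) = 7^6 = 117649 multiplications
Savings: 205379 - 117649 = 87730 multiplications

Standard: 205379 multiplications (59^3). Strassen: 117649 multiplications (7^6, after padding to 64x64). Strassen reduces 8 recursive multiplications to 7 at each level.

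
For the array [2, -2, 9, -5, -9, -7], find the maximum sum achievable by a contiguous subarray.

Using Kadane's algorithm on [2, -2, 9, -5, -9, -7]:

Scanning through the array:
Position 1 (value -2): max_ending_here = 0, max_so_far = 2
Position 2 (value 9): max_ending_here = 9, max_so_far = 9
Position 3 (value -5): max_ending_here = 4, max_so_far = 9
Position 4 (value -9): max_ending_here = -5, max_so_far = 9
Position 5 (value -7): max_ending_here = -7, max_so_far = 9

Maximum subarray: [2, -2, 9]
Maximum sum: 9

The maximum subarray is [2, -2, 9] with sum 9. This subarray runs from index 0 to index 2.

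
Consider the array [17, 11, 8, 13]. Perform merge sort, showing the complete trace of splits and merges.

Merge sort trace:

Split: [17, 11, 8, 13] -> [17, 11] and [8, 13]
  Split: [17, 11] -> [17] and [11]
  Merge: [17] + [11] -> [11, 17]
  Split: [8, 13] -> [8] and [13]
  Merge: [8] + [13] -> [8, 13]
Merge: [11, 17] + [8, 13] -> [8, 11, 13, 17]

Final sorted array: [8, 11, 13, 17]

The merge sort proceeds by recursively splitting the array and merging sorted halves.
After all merges, the sorted array is [8, 11, 13, 17].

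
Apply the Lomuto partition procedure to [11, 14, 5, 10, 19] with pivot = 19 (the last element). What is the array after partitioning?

Lomuto partition with pivot = 19:

Initial array: [11, 14, 5, 10, 19]

arr[0]=11 <= 19: swap with position 0, array becomes [11, 14, 5, 10, 19]
arr[1]=14 <= 19: swap with position 1, array becomes [11, 14, 5, 10, 19]
arr[2]=5 <= 19: swap with position 2, array becomes [11, 14, 5, 10, 19]
arr[3]=10 <= 19: swap with position 3, array becomes [11, 14, 5, 10, 19]

Place pivot at position 4: [11, 14, 5, 10, 19]
Pivot position: 4

After partitioning with pivot 19, the array becomes [11, 14, 5, 10, 19]. The pivot is placed at index 4. All elements to the left of the pivot are <= 19, and all elements to the right are > 19.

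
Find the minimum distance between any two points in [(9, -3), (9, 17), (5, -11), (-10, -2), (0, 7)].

Computing all pairwise distances among 5 points:

d((9, -3), (9, 17)) = 20.0
d((9, -3), (5, -11)) = 8.9443 <-- minimum
d((9, -3), (-10, -2)) = 19.0263
d((9, -3), (0, 7)) = 13.4536
d((9, 17), (5, -11)) = 28.2843
d((9, 17), (-10, -2)) = 26.8701
d((9, 17), (0, 7)) = 13.4536
d((5, -11), (-10, -2)) = 17.4929
d((5, -11), (0, 7)) = 18.6815
d((-10, -2), (0, 7)) = 13.4536

Closest pair: (9, -3) and (5, -11) with distance 8.9443

The closest pair is (9, -3) and (5, -11) with Euclidean distance 8.9443. For 5 points, brute-force pairwise comparison is shown above. For large n, the divide-and-conquer algorithm (sort by x, recurse on halves, check the dividing strip) achieves O(n log n).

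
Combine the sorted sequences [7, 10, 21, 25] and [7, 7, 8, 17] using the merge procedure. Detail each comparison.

Merging process:

Compare 7 vs 7: take 7 from left. Merged: [7]
Compare 10 vs 7: take 7 from right. Merged: [7, 7]
Compare 10 vs 7: take 7 from right. Merged: [7, 7, 7]
Compare 10 vs 8: take 8 from right. Merged: [7, 7, 7, 8]
Compare 10 vs 17: take 10 from left. Merged: [7, 7, 7, 8, 10]
Compare 21 vs 17: take 17 from right. Merged: [7, 7, 7, 8, 10, 17]
Append remaining from left: [21, 25]. Merged: [7, 7, 7, 8, 10, 17, 21, 25]

Final merged array: [7, 7, 7, 8, 10, 17, 21, 25]
Total comparisons: 6

The merged array is [7, 7, 7, 8, 10, 17, 21, 25], requiring 6 comparisons. The merge step runs in O(n) time where n is the total number of elements.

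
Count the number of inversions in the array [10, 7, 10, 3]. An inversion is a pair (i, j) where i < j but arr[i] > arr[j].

Finding inversions in [10, 7, 10, 3]:

(0, 1): arr[0]=10 > arr[1]=7
(0, 3): arr[0]=10 > arr[3]=3
(1, 3): arr[1]=7 > arr[3]=3
(2, 3): arr[2]=10 > arr[3]=3

Total inversions: 4

The array has 4 inversion(s): (0,1), (0,3), (1,3), (2,3). Each pair (i,j) satisfies i < j and arr[i] > arr[j].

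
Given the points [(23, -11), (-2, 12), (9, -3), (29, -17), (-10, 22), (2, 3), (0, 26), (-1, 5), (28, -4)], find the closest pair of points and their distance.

Computing all pairwise distances among 9 points:

d((23, -11), (-2, 12)) = 33.9706
d((23, -11), (9, -3)) = 16.1245
d((23, -11), (29, -17)) = 8.4853
d((23, -11), (-10, 22)) = 46.669
d((23, -11), (2, 3)) = 25.2389
d((23, -11), (0, 26)) = 43.566
d((23, -11), (-1, 5)) = 28.8444
d((23, -11), (28, -4)) = 8.6023
d((-2, 12), (9, -3)) = 18.6011
d((-2, 12), (29, -17)) = 42.45
d((-2, 12), (-10, 22)) = 12.8062
d((-2, 12), (2, 3)) = 9.8489
d((-2, 12), (0, 26)) = 14.1421
d((-2, 12), (-1, 5)) = 7.0711
d((-2, 12), (28, -4)) = 34.0
d((9, -3), (29, -17)) = 24.4131
d((9, -3), (-10, 22)) = 31.4006
d((9, -3), (2, 3)) = 9.2195
d((9, -3), (0, 26)) = 30.3645
d((9, -3), (-1, 5)) = 12.8062
d((9, -3), (28, -4)) = 19.0263
d((29, -17), (-10, 22)) = 55.1543
d((29, -17), (2, 3)) = 33.6006
d((29, -17), (0, 26)) = 51.8652
d((29, -17), (-1, 5)) = 37.2022
d((29, -17), (28, -4)) = 13.0384
d((-10, 22), (2, 3)) = 22.4722
d((-10, 22), (0, 26)) = 10.7703
d((-10, 22), (-1, 5)) = 19.2354
d((-10, 22), (28, -4)) = 46.0435
d((2, 3), (0, 26)) = 23.0868
d((2, 3), (-1, 5)) = 3.6056 <-- minimum
d((2, 3), (28, -4)) = 26.9258
d((0, 26), (-1, 5)) = 21.0238
d((0, 26), (28, -4)) = 41.0366
d((-1, 5), (28, -4)) = 30.3645

Closest pair: (2, 3) and (-1, 5) with distance 3.6056

The closest pair is (2, 3) and (-1, 5) with Euclidean distance 3.6056. For 9 points, brute-force pairwise comparison is shown above. For large n, the divide-and-conquer algorithm (sort by x, recurse on halves, check the dividing strip) achieves O(n log n).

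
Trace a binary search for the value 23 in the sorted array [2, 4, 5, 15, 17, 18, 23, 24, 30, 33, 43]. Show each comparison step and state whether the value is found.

Binary search for 23 in [2, 4, 5, 15, 17, 18, 23, 24, 30, 33, 43]:

lo=0, hi=10, mid=5, arr[mid]=18 -> 18 < 23, search right half
lo=6, hi=10, mid=8, arr[mid]=30 -> 30 > 23, search left half
lo=6, hi=7, mid=6, arr[mid]=23 -> Found target at index 6!

Binary search finds 23 at index 6 after 3 comparisons. The search repeatedly halves the search space by comparing with the middle element.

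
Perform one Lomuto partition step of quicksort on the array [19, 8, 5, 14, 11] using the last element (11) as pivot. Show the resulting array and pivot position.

Lomuto partition with pivot = 11:

Initial array: [19, 8, 5, 14, 11]

arr[0]=19 > 11: no swap
arr[1]=8 <= 11: swap with position 0, array becomes [8, 19, 5, 14, 11]
arr[2]=5 <= 11: swap with position 1, array becomes [8, 5, 19, 14, 11]
arr[3]=14 > 11: no swap

Place pivot at position 2: [8, 5, 11, 14, 19]
Pivot position: 2

After partitioning with pivot 11, the array becomes [8, 5, 11, 14, 19]. The pivot is placed at index 2. All elements to the left of the pivot are <= 11, and all elements to the right are > 11.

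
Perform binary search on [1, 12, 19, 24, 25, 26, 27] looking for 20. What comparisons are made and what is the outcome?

Binary search for 20 in [1, 12, 19, 24, 25, 26, 27]:

lo=0, hi=6, mid=3, arr[mid]=24 -> 24 > 20, search left half
lo=0, hi=2, mid=1, arr[mid]=12 -> 12 < 20, search right half
lo=2, hi=2, mid=2, arr[mid]=19 -> 19 < 20, search right half
lo=3 > hi=2, target 20 not found

Binary search determines that 20 is not in the array after 3 comparisons. The search space was exhausted without finding the target.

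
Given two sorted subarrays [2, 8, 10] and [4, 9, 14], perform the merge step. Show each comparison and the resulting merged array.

Merging process:

Compare 2 vs 4: take 2 from left. Merged: [2]
Compare 8 vs 4: take 4 from right. Merged: [2, 4]
Compare 8 vs 9: take 8 from left. Merged: [2, 4, 8]
Compare 10 vs 9: take 9 from right. Merged: [2, 4, 8, 9]
Compare 10 vs 14: take 10 from left. Merged: [2, 4, 8, 9, 10]
Append remaining from right: [14]. Merged: [2, 4, 8, 9, 10, 14]

Final merged array: [2, 4, 8, 9, 10, 14]
Total comparisons: 5

The merged array is [2, 4, 8, 9, 10, 14], requiring 5 comparisons. The merge step runs in O(n) time where n is the total number of elements.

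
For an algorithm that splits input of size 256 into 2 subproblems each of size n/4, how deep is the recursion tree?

For divide and conquer with division factor 4:

Problem sizes at each level:
Level 0: 256
Level 1: 64
Level 2: 16
Level 3: 4
Level 4: 1

The root is level 0 and the size-1 base case is level 4 (the tree spans levels 0 through 4, i.e. 5 levels counting the root), so the depth is the number of divisions: log_4(256) = 4

The recursion tree depth is log_4(256) = 4. At each level, the problem size is divided by 4, so it takes 4 divisions to reduce to a base case of size 1. The algorithm makes 2 recursive calls at each level.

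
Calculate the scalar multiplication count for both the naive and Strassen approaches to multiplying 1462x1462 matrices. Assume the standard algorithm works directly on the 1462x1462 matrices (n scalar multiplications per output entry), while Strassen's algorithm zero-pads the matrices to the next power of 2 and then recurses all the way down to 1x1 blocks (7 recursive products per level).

Matrix multiplication for 1462x1462 matrices:

Strassen's algorithm requires power-of-2 dimensions. Pad 1462x1462 to 2048x2048 (next power of 2).

Standard algorithm: 1462^3 = 3124943128 multiplications
Strassen's algorithm: 7^(log2(2048)) = 7^11 = 1977326743 multiplications
Savings: 3124943128 - 1977326743 = 1147616385 multiplications

Standard: 3124943128 multiplications (1462^3). Strassen: 1977326743 multiplications (7^11, after padding to 2048x2048). Strassen reduces 8 recursive multiplications to 7 at each level.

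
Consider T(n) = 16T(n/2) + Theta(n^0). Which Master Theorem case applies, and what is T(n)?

Master Theorem for T(n) = 16T(n/2) + O(n^0):

a = 16, b = 2, c = 0
log_b(a) = log_2(16) = 4.0000

Case 1: c = 0 < log_2(16) = 4.0000
T(n) = O(n^(log_2 16)) = O(n^4)

For T(n) = 16T(n/2) + O(n^0): log_2(16) = 4.0000. This is Case 1 of the Master Theorem (c < log_b(a), work dominated by leaves), giving O(n^4).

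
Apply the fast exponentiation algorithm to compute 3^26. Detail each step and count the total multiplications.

Computing 3^26 by squaring (build up from 3^1; each line after the first costs one multiplication):

3^1 = 3
3^2 = (3^1)^2 = 3^2 = 9
3^3 = 3 * 3^2 = 3 * 9 = 27
3^6 = (3^3)^2 = 27^2 = 729
3^12 = (3^6)^2 = 729^2 = 531441
3^13 = 3 * 3^12 = 3 * 531441 = 1594323
3^26 = (3^13)^2 = 1594323^2 = 2541865828329

Result: 2541865828329
Multiplications needed: 6 (6 lines after 3^1)

3^26 = 2541865828329. Using exponentiation by squaring, this requires 6 multiplications. The key idea: if the exponent is even, square the half-power; if odd, multiply by the base once.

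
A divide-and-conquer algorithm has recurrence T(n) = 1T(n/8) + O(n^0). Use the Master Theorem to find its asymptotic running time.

Master Theorem for T(n) = 1T(n/8) + O(n^0):

a = 1, b = 8, c = 0
log_b(a) = log_8(1) = 0.0000

Case 2: c = 0 = log_8(1) = 0.0000
T(n) = O(n^0 log n) = O(log n)

For T(n) = 1T(n/8) + O(n^0): log_8(1) = 0.0000. This is Case 2 of the Master Theorem (c = log_b(a), equal work at all levels), giving O(log n).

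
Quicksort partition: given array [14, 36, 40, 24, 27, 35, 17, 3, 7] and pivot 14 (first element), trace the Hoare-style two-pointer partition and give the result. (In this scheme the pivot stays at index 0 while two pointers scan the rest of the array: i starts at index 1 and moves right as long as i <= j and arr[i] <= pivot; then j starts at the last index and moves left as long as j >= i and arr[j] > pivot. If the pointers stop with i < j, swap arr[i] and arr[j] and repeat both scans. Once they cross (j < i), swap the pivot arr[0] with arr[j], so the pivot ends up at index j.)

Hoare-style two-pointer partition with pivot = 14:

Initial array: [14, 36, 40, 24, 27, 35, 17, 3, 7]

Pointers start at i = 1, j = 8.
i stops at index 1 (arr[1]=36 > 14), j stops at index 8 (arr[8]=7 <= 14): swap arr[1] and arr[8], array becomes [14, 7, 40, 24, 27, 35, 17, 3, 36]
i stops at index 2 (arr[2]=40 > 14), j stops at index 7 (arr[7]=3 <= 14): swap arr[2] and arr[7], array becomes [14, 7, 3, 24, 27, 35, 17, 40, 36]
i ends at 3, j ends at 2: the pointers have crossed (j < i), so scanning stops.

Swap pivot arr[0] with arr[2] to place pivot at position 2: [3, 7, 14, 24, 27, 35, 17, 40, 36]
Pivot position: 2

After partitioning with pivot 14, the array becomes [3, 7, 14, 24, 27, 35, 17, 40, 36]. The pivot is placed at index 2. All elements to the left of the pivot are <= 14, and all elements to the right are > 14.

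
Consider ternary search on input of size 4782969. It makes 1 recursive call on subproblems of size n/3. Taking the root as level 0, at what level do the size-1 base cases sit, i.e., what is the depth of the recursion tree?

For divide and conquer with division factor 3:

Problem sizes at each level:
Level 0: 4782969
Level 1: 1594323
Level 2: 531441
Level 3: 177147
Level 4: 59049
Level 5: 19683
Level 6: 6561
Level 7: 2187
Level 8: 729
Level 9: 243
Level 10: 81
Level 11: 27
Level 12: 9
Level 13: 3
Level 14: 1

The root is level 0 and the size-1 base case is level 14 (the tree spans levels 0 through 14, i.e. 15 levels counting the root), so the depth is the number of divisions: log_3(4782969) = 14

The recursion tree depth is log_3(4782969) = 14. At each level, the problem size is divided by 3, so it takes 14 divisions to reduce to a base case of size 1. The algorithm makes 1 recursive call at each level.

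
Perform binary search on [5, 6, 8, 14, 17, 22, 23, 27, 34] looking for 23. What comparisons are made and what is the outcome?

Binary search for 23 in [5, 6, 8, 14, 17, 22, 23, 27, 34]:

lo=0, hi=8, mid=4, arr[mid]=17 -> 17 < 23, search right half
lo=5, hi=8, mid=6, arr[mid]=23 -> Found target at index 6!

Binary search finds 23 at index 6 after 2 comparisons. The search repeatedly halves the search space by comparing with the middle element.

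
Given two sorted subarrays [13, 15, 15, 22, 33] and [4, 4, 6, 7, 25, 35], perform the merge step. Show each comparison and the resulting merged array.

Merging process:

Compare 13 vs 4: take 4 from right. Merged: [4]
Compare 13 vs 4: take 4 from right. Merged: [4, 4]
Compare 13 vs 6: take 6 from right. Merged: [4, 4, 6]
Compare 13 vs 7: take 7 from right. Merged: [4, 4, 6, 7]
Compare 13 vs 25: take 13 from left. Merged: [4, 4, 6, 7, 13]
Compare 15 vs 25: take 15 from left. Merged: [4, 4, 6, 7, 13, 15]
Compare 15 vs 25: take 15 from left. Merged: [4, 4, 6, 7, 13, 15, 15]
Compare 22 vs 25: take 22 from left. Merged: [4, 4, 6, 7, 13, 15, 15, 22]
Compare 33 vs 25: take 25 from right. Merged: [4, 4, 6, 7, 13, 15, 15, 22, 25]
Compare 33 vs 35: take 33 from left. Merged: [4, 4, 6, 7, 13, 15, 15, 22, 25, 33]
Append remaining from right: [35]. Merged: [4, 4, 6, 7, 13, 15, 15, 22, 25, 33, 35]

Final merged array: [4, 4, 6, 7, 13, 15, 15, 22, 25, 33, 35]
Total comparisons: 10

The merged array is [4, 4, 6, 7, 13, 15, 15, 22, 25, 33, 35], requiring 10 comparisons. The merge step runs in O(n) time where n is the total number of elements.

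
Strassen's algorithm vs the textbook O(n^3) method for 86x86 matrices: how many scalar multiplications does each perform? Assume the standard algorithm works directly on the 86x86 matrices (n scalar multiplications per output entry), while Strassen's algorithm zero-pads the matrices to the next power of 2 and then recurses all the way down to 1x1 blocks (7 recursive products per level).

Matrix multiplication for 86x86 matrices:

Strassen's algorithm requires power-of-2 dimensions. Pad 86x86 to 128x128 (next power of 2).

Standard algorithm: 86^3 = 636056 multiplications
Strassen's algorithm: 7^(log2(128)) = 7^7 = 823543 multiplications
Difference: 636056 - 823543 = -187487 (Strassen uses MORE here due to padding overhead — for small or just-over-power-of-2 n, padding can outweigh the per-level savings)

Standard: 636056 multiplications (86^3). Strassen: 823543 multiplications (7^7, after padding to 128x128). Strassen reduces 8 recursive multiplications to 7 at each level.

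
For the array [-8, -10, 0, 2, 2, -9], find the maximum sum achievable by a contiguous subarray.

Using Kadane's algorithm on [-8, -10, 0, 2, 2, -9]:

Scanning through the array:
Position 1 (value -10): max_ending_here = -10, max_so_far = -8
Position 2 (value 0): max_ending_here = 0, max_so_far = 0
Position 3 (value 2): max_ending_here = 2, max_so_far = 2
Position 4 (value 2): max_ending_here = 4, max_so_far = 4
Position 5 (value -9): max_ending_here = -5, max_so_far = 4

Maximum subarray: [0, 2, 2]
Maximum sum: 4

The maximum subarray is [0, 2, 2] with sum 4. This subarray runs from index 2 to index 4.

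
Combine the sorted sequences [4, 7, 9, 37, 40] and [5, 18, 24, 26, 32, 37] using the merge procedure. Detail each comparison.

Merging process:

Compare 4 vs 5: take 4 from left. Merged: [4]
Compare 7 vs 5: take 5 from right. Merged: [4, 5]
Compare 7 vs 18: take 7 from left. Merged: [4, 5, 7]
Compare 9 vs 18: take 9 from left. Merged: [4, 5, 7, 9]
Compare 37 vs 18: take 18 from right. Merged: [4, 5, 7, 9, 18]
Compare 37 vs 24: take 24 from right. Merged: [4, 5, 7, 9, 18, 24]
Compare 37 vs 26: take 26 from right. Merged: [4, 5, 7, 9, 18, 24, 26]
Compare 37 vs 32: take 32 from right. Merged: [4, 5, 7, 9, 18, 24, 26, 32]
Compare 37 vs 37: take 37 from left. Merged: [4, 5, 7, 9, 18, 24, 26, 32, 37]
Compare 40 vs 37: take 37 from right. Merged: [4, 5, 7, 9, 18, 24, 26, 32, 37, 37]
Append remaining from left: [40]. Merged: [4, 5, 7, 9, 18, 24, 26, 32, 37, 37, 40]

Final merged array: [4, 5, 7, 9, 18, 24, 26, 32, 37, 37, 40]
Total comparisons: 10

The merged array is [4, 5, 7, 9, 18, 24, 26, 32, 37, 37, 40], requiring 10 comparisons. The merge step runs in O(n) time where n is the total number of elements.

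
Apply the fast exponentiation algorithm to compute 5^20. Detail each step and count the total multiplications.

Computing 5^20 by squaring (build up from 5^1; each line after the first costs one multiplication):

5^1 = 5
5^2 = (5^1)^2 = 5^2 = 25
5^4 = (5^2)^2 = 25^2 = 625
5^5 = 5 * 5^4 = 5 * 625 = 3125
5^10 = (5^5)^2 = 3125^2 = 9765625
5^20 = (5^10)^2 = 9765625^2 = 95367431640625

Result: 95367431640625
Multiplications needed: 5 (5 lines after 5^1)

5^20 = 95367431640625. Using exponentiation by squaring, this requires 5 multiplications. The key idea: if the exponent is even, square the half-power; if odd, multiply by the base once.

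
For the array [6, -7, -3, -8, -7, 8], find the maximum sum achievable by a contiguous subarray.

Using Kadane's algorithm on [6, -7, -3, -8, -7, 8]:

Scanning through the array:
Position 1 (value -7): max_ending_here = -1, max_so_far = 6
Position 2 (value -3): max_ending_here = -3, max_so_far = 6
Position 3 (value -8): max_ending_here = -8, max_so_far = 6
Position 4 (value -7): max_ending_here = -7, max_so_far = 6
Position 5 (value 8): max_ending_here = 8, max_so_far = 8

Maximum subarray: [8]
Maximum sum: 8

The maximum subarray is [8] with sum 8. This subarray runs from index 5 to index 5.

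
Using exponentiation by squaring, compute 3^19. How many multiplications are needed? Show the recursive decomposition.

Computing 3^19 by squaring (build up from 3^1; each line after the first costs one multiplication):

3^1 = 3
3^2 = (3^1)^2 = 3^2 = 9
3^4 = (3^2)^2 = 9^2 = 81
3^8 = (3^4)^2 = 81^2 = 6561
3^9 = 3 * 3^8 = 3 * 6561 = 19683
3^18 = (3^9)^2 = 19683^2 = 387420489
3^19 = 3 * 3^18 = 3 * 387420489 = 1162261467

Result: 1162261467
Multiplications needed: 6 (6 lines after 3^1)

3^19 = 1162261467. Using exponentiation by squaring, this requires 6 multiplications. The key idea: if the exponent is even, square the half-power; if odd, multiply by the base once.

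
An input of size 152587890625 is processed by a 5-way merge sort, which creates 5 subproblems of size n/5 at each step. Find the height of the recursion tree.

For divide and conquer with division factor 5:

Problem sizes at each level:
Level 0: 152587890625
Level 1: 30517578125
Level 2: 6103515625
Level 3: 1220703125
Level 4: 244140625
Level 5: 48828125
Level 6: 9765625
Level 7: 1953125
Level 8: 390625
Level 9: 78125
Level 10: 15625
Level 11: 3125
Level 12: 625
Level 13: 125
Level 14: 25
Level 15: 5
Level 16: 1

The root is level 0 and the size-1 base case is level 16 (the tree spans levels 0 through 16, i.e. 17 levels counting the root), so the depth is the number of divisions: log_5(152587890625) = 16

The recursion tree depth is log_5(152587890625) = 16. At each level, the problem size is divided by 5, so it takes 16 divisions to reduce to a base case of size 1. The algorithm makes 5 recursive calls at each level.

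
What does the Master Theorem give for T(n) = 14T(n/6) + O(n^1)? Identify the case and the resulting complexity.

Master Theorem for T(n) = 14T(n/6) + O(n^1):

a = 14, b = 6, c = 1
log_b(a) = log_6(14) = 1.4729

Case 1: c = 1 < log_6(14) = 1.4729
T(n) = O(n^(log_6 14))

For T(n) = 14T(n/6) + O(n^1): log_6(14) = 1.4729. This is Case 1 of the Master Theorem (c < log_b(a), work dominated by leaves), giving O(n^(log_6 14)).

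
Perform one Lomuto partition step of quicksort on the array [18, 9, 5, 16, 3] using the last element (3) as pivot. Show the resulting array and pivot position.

Lomuto partition with pivot = 3:

Initial array: [18, 9, 5, 16, 3]

arr[0]=18 > 3: no swap
arr[1]=9 > 3: no swap
arr[2]=5 > 3: no swap
arr[3]=16 > 3: no swap

Place pivot at position 0: [3, 9, 5, 16, 18]
Pivot position: 0

After partitioning with pivot 3, the array becomes [3, 9, 5, 16, 18]. The pivot is placed at index 0. All elements to the left of the pivot are <= 3, and all elements to the right are > 3.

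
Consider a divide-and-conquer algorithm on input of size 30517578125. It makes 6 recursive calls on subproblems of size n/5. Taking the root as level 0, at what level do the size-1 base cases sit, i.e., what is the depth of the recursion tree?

For divide and conquer with division factor 5:

Problem sizes at each level:
Level 0: 30517578125
Level 1: 6103515625
Level 2: 1220703125
Level 3: 244140625
Level 4: 48828125
Level 5: 9765625
Level 6: 1953125
Level 7: 390625
Level 8: 78125
Level 9: 15625
Level 10: 3125
Level 11: 625
Level 12: 125
Level 13: 25
Level 14: 5
Level 15: 1

The root is level 0 and the size-1 base case is level 15 (the tree spans levels 0 through 15, i.e. 16 levels counting the root), so the depth is the number of divisions: log_5(30517578125) = 15

The recursion tree depth is log_5(30517578125) = 15. At each level, the problem size is divided by 5, so it takes 15 divisions to reduce to a base case of size 1. The algorithm makes 6 recursive calls at each level.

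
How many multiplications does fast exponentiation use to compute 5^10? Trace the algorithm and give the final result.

Computing 5^10 by squaring (build up from 5^1; each line after the first costs one multiplication):

5^1 = 5
5^2 = (5^1)^2 = 5^2 = 25
5^4 = (5^2)^2 = 25^2 = 625
5^5 = 5 * 5^4 = 5 * 625 = 3125
5^10 = (5^5)^2 = 3125^2 = 9765625

Result: 9765625
Multiplications needed: 4 (4 lines after 5^1)

5^10 = 9765625. Using exponentiation by squaring, this requires 4 multiplications. The key idea: if the exponent is even, square the half-power; if odd, multiply by the base once.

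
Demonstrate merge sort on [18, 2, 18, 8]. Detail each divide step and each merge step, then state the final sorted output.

Merge sort trace:

Split: [18, 2, 18, 8] -> [18, 2] and [18, 8]
  Split: [18, 2] -> [18] and [2]
  Merge: [18] + [2] -> [2, 18]
  Split: [18, 8] -> [18] and [8]
  Merge: [18] + [8] -> [8, 18]
Merge: [2, 18] + [8, 18] -> [2, 8, 18, 18]

Final sorted array: [2, 8, 18, 18]

The merge sort proceeds by recursively splitting the array and merging sorted halves.
After all merges, the sorted array is [2, 8, 18, 18].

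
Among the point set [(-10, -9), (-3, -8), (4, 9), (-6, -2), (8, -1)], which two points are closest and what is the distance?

Computing all pairwise distances among 5 points:

d((-10, -9), (-3, -8)) = 7.0711
d((-10, -9), (4, 9)) = 22.8035
d((-10, -9), (-6, -2)) = 8.0623
d((-10, -9), (8, -1)) = 19.6977
d((-3, -8), (4, 9)) = 18.3848
d((-3, -8), (-6, -2)) = 6.7082 <-- minimum
d((-3, -8), (8, -1)) = 13.0384
d((4, 9), (-6, -2)) = 14.8661
d((4, 9), (8, -1)) = 10.7703
d((-6, -2), (8, -1)) = 14.0357

Closest pair: (-3, -8) and (-6, -2) with distance 6.7082

The closest pair is (-3, -8) and (-6, -2) with Euclidean distance 6.7082. For 5 points, brute-force pairwise comparison is shown above. For large n, the divide-and-conquer algorithm (sort by x, recurse on halves, check the dividing strip) achieves O(n log n).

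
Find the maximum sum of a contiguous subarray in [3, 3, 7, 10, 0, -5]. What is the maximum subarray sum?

Using Kadane's algorithm on [3, 3, 7, 10, 0, -5]:

Scanning through the array:
Position 1 (value 3): max_ending_here = 6, max_so_far = 6
Position 2 (value 7): max_ending_here = 13, max_so_far = 13
Position 3 (value 10): max_ending_here = 23, max_so_far = 23
Position 4 (value 0): max_ending_here = 23, max_so_far = 23
Position 5 (value -5): max_ending_here = 18, max_so_far = 23

Maximum subarray: [3, 3, 7, 10]
Maximum sum: 23

The maximum subarray is [3, 3, 7, 10] with sum 23. This subarray runs from index 0 to index 3.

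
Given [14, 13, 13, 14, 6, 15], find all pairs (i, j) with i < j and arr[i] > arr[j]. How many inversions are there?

Finding inversions in [14, 13, 13, 14, 6, 15]:

(0, 1): arr[0]=14 > arr[1]=13
(0, 2): arr[0]=14 > arr[2]=13
(0, 4): arr[0]=14 > arr[4]=6
(1, 4): arr[1]=13 > arr[4]=6
(2, 4): arr[2]=13 > arr[4]=6
(3, 4): arr[3]=14 > arr[4]=6

Total inversions: 6

The array has 6 inversion(s): (0,1), (0,2), (0,4), (1,4), (2,4), (3,4). Each pair (i,j) satisfies i < j and arr[i] > arr[j].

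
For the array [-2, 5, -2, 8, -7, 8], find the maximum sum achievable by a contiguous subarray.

Using Kadane's algorithm on [-2, 5, -2, 8, -7, 8]:

Scanning through the array:
Position 1 (value 5): max_ending_here = 5, max_so_far = 5
Position 2 (value -2): max_ending_here = 3, max_so_far = 5
Position 3 (value 8): max_ending_here = 11, max_so_far = 11
Position 4 (value -7): max_ending_here = 4, max_so_far = 11
Position 5 (value 8): max_ending_here = 12, max_so_far = 12

Maximum subarray: [5, -2, 8, -7, 8]
Maximum sum: 12

The maximum subarray is [5, -2, 8, -7, 8] with sum 12. This subarray runs from index 1 to index 5.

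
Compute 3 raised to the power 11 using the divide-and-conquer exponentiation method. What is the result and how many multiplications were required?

Computing 3^11 by squaring (build up from 3^1; each line after the first costs one multiplication):

3^1 = 3
3^2 = (3^1)^2 = 3^2 = 9
3^4 = (3^2)^2 = 9^2 = 81
3^5 = 3 * 3^4 = 3 * 81 = 243
3^10 = (3^5)^2 = 243^2 = 59049
3^11 = 3 * 3^10 = 3 * 59049 = 177147

Result: 177147
Multiplications needed: 5 (5 lines after 3^1)

3^11 = 177147. Using exponentiation by squaring, this requires 5 multiplications. The key idea: if the exponent is even, square the half-power; if odd, multiply by the base once.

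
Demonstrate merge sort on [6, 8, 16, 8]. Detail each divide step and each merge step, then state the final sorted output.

Merge sort trace:

Split: [6, 8, 16, 8] -> [6, 8] and [16, 8]
  Split: [6, 8] -> [6] and [8]
  Merge: [6] + [8] -> [6, 8]
  Split: [16, 8] -> [16] and [8]
  Merge: [16] + [8] -> [8, 16]
Merge: [6, 8] + [8, 16] -> [6, 8, 8, 16]

Final sorted array: [6, 8, 8, 16]

The merge sort proceeds by recursively splitting the array and merging sorted halves.
After all merges, the sorted array is [6, 8, 8, 16].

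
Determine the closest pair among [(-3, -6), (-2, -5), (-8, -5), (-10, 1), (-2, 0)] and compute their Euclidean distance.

Computing all pairwise distances among 5 points:

d((-3, -6), (-2, -5)) = 1.4142 <-- minimum
d((-3, -6), (-8, -5)) = 5.099
d((-3, -6), (-10, 1)) = 9.8995
d((-3, -6), (-2, 0)) = 6.0828
d((-2, -5), (-8, -5)) = 6.0
d((-2, -5), (-10, 1)) = 10.0
d((-2, -5), (-2, 0)) = 5.0
d((-8, -5), (-10, 1)) = 6.3246
d((-8, -5), (-2, 0)) = 7.8102
d((-10, 1), (-2, 0)) = 8.0623

Closest pair: (-3, -6) and (-2, -5) with distance 1.4142

The closest pair is (-3, -6) and (-2, -5) with Euclidean distance 1.4142. For 5 points, brute-force pairwise comparison is shown above. For large n, the divide-and-conquer algorithm (sort by x, recurse on halves, check the dividing strip) achieves O(n log n).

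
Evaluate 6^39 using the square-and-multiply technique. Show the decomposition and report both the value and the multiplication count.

Computing 6^39 by squaring (build up from 6^1; each line after the first costs one multiplication):

6^1 = 6
6^2 = (6^1)^2 = 6^2 = 36
6^4 = (6^2)^2 = 36^2 = 1296
6^8 = (6^4)^2 = 1296^2 = 1679616
6^9 = 6 * 6^8 = 6 * 1679616 = 10077696
6^18 = (6^9)^2 = 10077696^2 = 101559956668416
6^19 = 6 * 6^18 = 6 * 101559956668416 = 609359740010496
6^38 = (6^19)^2 = 609359740010496^2 = 371319292745659279662190166016
6^39 = 6 * 6^38 = 6 * 371319292745659279662190166016 = 2227915756473955677973140996096

Result: 2227915756473955677973140996096
Multiplications needed: 8 (8 lines after 6^1)

6^39 = 2227915756473955677973140996096. Using exponentiation by squaring, this requires 8 multiplications. The key idea: if the exponent is even, square the half-power; if odd, multiply by the base once.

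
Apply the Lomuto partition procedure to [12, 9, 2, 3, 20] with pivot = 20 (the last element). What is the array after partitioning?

Lomuto partition with pivot = 20:

Initial array: [12, 9, 2, 3, 20]

arr[0]=12 <= 20: swap with position 0, array becomes [12, 9, 2, 3, 20]
arr[1]=9 <= 20: swap with position 1, array becomes [12, 9, 2, 3, 20]
arr[2]=2 <= 20: swap with position 2, array becomes [12, 9, 2, 3, 20]
arr[3]=3 <= 20: swap with position 3, array becomes [12, 9, 2, 3, 20]

Place pivot at position 4: [12, 9, 2, 3, 20]
Pivot position: 4

After partitioning with pivot 20, the array becomes [12, 9, 2, 3, 20]. The pivot is placed at index 4. All elements to the left of the pivot are <= 20, and all elements to the right are > 20.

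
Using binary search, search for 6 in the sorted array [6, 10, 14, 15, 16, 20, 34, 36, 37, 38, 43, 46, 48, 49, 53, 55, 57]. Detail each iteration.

Binary search for 6 in [6, 10, 14, 15, 16, 20, 34, 36, 37, 38, 43, 46, 48, 49, 53, 55, 57]:

lo=0, hi=16, mid=8, arr[mid]=37 -> 37 > 6, search left half
lo=0, hi=7, mid=3, arr[mid]=15 -> 15 > 6, search left half
lo=0, hi=2, mid=1, arr[mid]=10 -> 10 > 6, search left half
lo=0, hi=0, mid=0, arr[mid]=6 -> Found target at index 0!

Binary search finds 6 at index 0 after 4 comparisons. The search repeatedly halves the search space by comparing with the middle element.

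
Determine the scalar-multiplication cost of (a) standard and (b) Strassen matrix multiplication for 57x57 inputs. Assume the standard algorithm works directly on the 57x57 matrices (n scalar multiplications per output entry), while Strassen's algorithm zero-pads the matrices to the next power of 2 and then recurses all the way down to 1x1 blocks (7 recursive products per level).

Matrix multiplication for 57x57 matrices:

Strassen's algorithm requires power-of-2 dimensions. Pad 57x57 to 64x64 (next power of 2).

Standard algorithm: 57^3 = 185193 multiplications
Strassen's algorithm: 7^(log2(64)) = 7^6 = 117649 multiplications
Savings: 185193 - 117649 = 67544 multiplications

Standard: 185193 multiplications (57^3). Strassen: 117649 multiplications (7^6, after padding to 64x64). Strassen reduces 8 recursive multiplications to 7 at each level.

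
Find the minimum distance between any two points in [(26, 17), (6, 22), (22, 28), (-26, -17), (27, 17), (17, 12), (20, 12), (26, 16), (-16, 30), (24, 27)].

Computing all pairwise distances among 10 points:

d((26, 17), (6, 22)) = 20.6155
d((26, 17), (22, 28)) = 11.7047
d((26, 17), (-26, -17)) = 62.1289
d((26, 17), (27, 17)) = 1.0 <-- minimum
d((26, 17), (17, 12)) = 10.2956
d((26, 17), (20, 12)) = 7.8102
d((26, 17), (26, 16)) = 1.0 <-- minimum
d((26, 17), (-16, 30)) = 43.9659
d((26, 17), (24, 27)) = 10.198
d((6, 22), (22, 28)) = 17.088
d((6, 22), (-26, -17)) = 50.448
d((6, 22), (27, 17)) = 21.587
d((6, 22), (17, 12)) = 14.8661
d((6, 22), (20, 12)) = 17.2047
d((6, 22), (26, 16)) = 20.8806
d((6, 22), (-16, 30)) = 23.4094
d((6, 22), (24, 27)) = 18.6815
d((22, 28), (-26, -17)) = 65.7951
d((22, 28), (27, 17)) = 12.083
d((22, 28), (17, 12)) = 16.7631
d((22, 28), (20, 12)) = 16.1245
d((22, 28), (26, 16)) = 12.6491
d((22, 28), (-16, 30)) = 38.0526
d((22, 28), (24, 27)) = 2.2361
d((-26, -17), (27, 17)) = 62.9682
d((-26, -17), (17, 12)) = 51.8652
d((-26, -17), (20, 12)) = 54.3783
d((-26, -17), (26, 16)) = 61.5873
d((-26, -17), (-16, 30)) = 48.0521
d((-26, -17), (24, 27)) = 66.6033
d((27, 17), (17, 12)) = 11.1803
d((27, 17), (20, 12)) = 8.6023
d((27, 17), (26, 16)) = 1.4142
d((27, 17), (-16, 30)) = 44.9222
d((27, 17), (24, 27)) = 10.4403
d((17, 12), (20, 12)) = 3.0
d((17, 12), (26, 16)) = 9.8489
d((17, 12), (-16, 30)) = 37.5899
d((17, 12), (24, 27)) = 16.5529
d((20, 12), (26, 16)) = 7.2111
d((20, 12), (-16, 30)) = 40.2492
d((20, 12), (24, 27)) = 15.5242
d((26, 16), (-16, 30)) = 44.2719
d((26, 16), (24, 27)) = 11.1803
d((-16, 30), (24, 27)) = 40.1123

Minimum distance: 1.0 (tie among 2 pairs: (26, 17) and (27, 17); (26, 17) and (26, 16))

The minimum Euclidean distance is 1.0. There is a tie: 2 pairs achieve this minimum — (26, 17) and (27, 17); (26, 17) and (26, 16). Any of these is a valid closest pair. For 10 points, brute-force pairwise comparison is shown above. For large n, the divide-and-conquer algorithm (sort by x, recurse on halves, check the dividing strip) achieves O(n log n).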